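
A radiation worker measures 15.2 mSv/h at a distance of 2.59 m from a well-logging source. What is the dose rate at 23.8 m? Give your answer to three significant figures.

By the inverse-square law, the rate at 23.8 m is
(2.59/23.8)² = 0.01184, so 15.2 × 0.01184 = 0.1800 mSv/h.

0.180 mSv/h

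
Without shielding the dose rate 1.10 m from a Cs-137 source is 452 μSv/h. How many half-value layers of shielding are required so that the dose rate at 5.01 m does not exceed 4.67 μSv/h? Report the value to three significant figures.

2.22 half-value layers

At 5.01 m, distance alone gives 452 × (1.10/5.01)² = 452 × 0.04821 = 21.79 μSv/h.
Further attenuation needed: 21.79/4.67 = 4.666.
n = log₂(4.666) = 2.222 half-value layers.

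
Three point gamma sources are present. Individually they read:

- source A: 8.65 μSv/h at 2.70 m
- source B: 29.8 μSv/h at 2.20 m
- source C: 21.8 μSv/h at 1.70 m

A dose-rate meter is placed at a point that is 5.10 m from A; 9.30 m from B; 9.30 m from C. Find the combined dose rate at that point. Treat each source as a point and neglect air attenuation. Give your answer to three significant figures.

4.82 μSv/h

By superposition, sum each source's inverse-square contribution:
A: 8.65 × (2.70/5.10)² = 2.424 μSv/h
B: 29.8 × (2.20/9.30)² = 1.668 μSv/h
C: 21.8 × (1.70/9.30)² = 0.7284 μSv/h
Total = 2.424 + 1.668 + 0.7284 = 4.820 μSv/h.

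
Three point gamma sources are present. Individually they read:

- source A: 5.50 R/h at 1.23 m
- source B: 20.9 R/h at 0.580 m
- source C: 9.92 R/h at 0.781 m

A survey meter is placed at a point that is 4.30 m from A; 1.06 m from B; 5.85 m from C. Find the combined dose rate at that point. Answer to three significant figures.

6.88 R/h

By superposition, sum each source's inverse-square contribution:
A: 5.50 × (1.23/4.30)² = 0.4500 R/h
B: 20.9 × (0.580/1.06)² = 6.257 R/h
C: 9.92 × (0.781/5.85)² = 0.1768 R/h
Total = 0.4500 + 6.257 + 0.1768 = 6.884 R/h.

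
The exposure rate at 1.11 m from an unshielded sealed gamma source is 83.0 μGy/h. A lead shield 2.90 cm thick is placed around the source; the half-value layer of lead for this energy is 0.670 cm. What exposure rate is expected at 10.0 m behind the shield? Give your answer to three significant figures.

0.0509 μGy/h

Distance alone: 83.0 × (1.11/10.0)² = 83.0 × 0.01232 = 1.023 μGy/h.
Shield: 2.90/0.670 = 4.328 half-value layers → attenuation 2^(−4.328) = 0.04979.
Combined: 1.023 × 0.04979 = 0.05094 μGy/h.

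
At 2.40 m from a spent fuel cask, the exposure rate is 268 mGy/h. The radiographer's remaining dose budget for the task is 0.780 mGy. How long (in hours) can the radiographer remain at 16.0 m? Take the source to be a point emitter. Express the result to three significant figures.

Using I₁d₁² = I₂d₂², rate at 16.0 m:
(2.40/16.0)² = 0.02250, so 268 × 0.02250 = 6.030 mGy/h.
Stay time = 0.780 mGy ÷ 6.030 mGy/h = 0.1294 h.

0.129 h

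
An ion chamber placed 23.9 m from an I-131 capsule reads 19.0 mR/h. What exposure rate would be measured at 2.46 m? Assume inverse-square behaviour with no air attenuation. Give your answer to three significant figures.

By the inverse-square law, scaling from 23.9 m to 2.46 m:
(23.9/2.46)² = 94.39, so 19.0 × 94.39 = 1793 mR/h.

1790 mR/h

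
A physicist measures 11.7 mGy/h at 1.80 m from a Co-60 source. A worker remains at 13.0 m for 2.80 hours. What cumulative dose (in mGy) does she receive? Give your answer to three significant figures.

Since intensity falls as 1/r², rate at 13.0 m:
(1.80/13.0)² = 0.01917, so 11.7 × 0.01917 = 0.2243 mGy/h.
Dose = rate × time = 0.2243 mGy/h × 2.800 h = 0.6280 mGy.

0.628 mGy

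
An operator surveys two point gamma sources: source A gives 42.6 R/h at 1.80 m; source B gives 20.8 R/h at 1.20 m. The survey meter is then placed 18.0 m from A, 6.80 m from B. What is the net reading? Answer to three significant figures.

Each source contributes Iᵢ·(dᵢ/rᵢ)²; contributions add.
A: 42.6 × (1.80/18.0)² = 0.4260 R/h
B: 20.8 × (1.20/6.80)² = 0.6478 R/h
Total = 0.4260 + 0.6478 = 1.074 R/h.

1.07 R/h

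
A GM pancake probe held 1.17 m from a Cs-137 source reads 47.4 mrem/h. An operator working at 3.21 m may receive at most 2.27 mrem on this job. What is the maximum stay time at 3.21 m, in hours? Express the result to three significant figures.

0.360 h

Since intensity falls as 1/r², rate at 3.21 m:
47.4 × (1.17/3.21)² = 47.4 × 0.1329 = 6.299 mrem/h.
Stay time = 2.27 mrem ÷ 6.299 mrem/h = 0.3604 h.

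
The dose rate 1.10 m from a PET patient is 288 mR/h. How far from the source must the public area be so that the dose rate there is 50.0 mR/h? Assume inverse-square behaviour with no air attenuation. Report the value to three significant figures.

Applying the 1/r² law, d₂ = d₁·√(I₁/I₂).
I₁/I₂ = 288/50.0 = 5.760, so d₂ = 1.10 × √5.760 = 2.640 m.

2.64 m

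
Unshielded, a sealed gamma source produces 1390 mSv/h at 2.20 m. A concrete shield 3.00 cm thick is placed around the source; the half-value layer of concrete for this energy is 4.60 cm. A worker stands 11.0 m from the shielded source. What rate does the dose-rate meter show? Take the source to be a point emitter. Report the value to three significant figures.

Distance alone: 1390 × (2.20/11.0)² = 1390 × 0.04000 = 55.60 mSv/h.
Shield: 3.00/4.60 = 0.6522 half-value layers → attenuation 2^(−0.6522) = 0.6363.
Combined: 55.60 × 0.6363 = 35.38 mSv/h.

35.4 mSv/h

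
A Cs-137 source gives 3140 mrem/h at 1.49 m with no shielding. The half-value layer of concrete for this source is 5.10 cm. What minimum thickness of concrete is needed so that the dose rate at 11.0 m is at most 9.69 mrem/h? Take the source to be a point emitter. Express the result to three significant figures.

At 11.0 m, distance alone gives 3140 × (1.49/11.0)² = 3140 × 0.01835 = 57.62 mrem/h.
Further attenuation needed: 57.62/9.69 = 5.946.
n = log₂(5.946) = 2.572 half-value layers.
Thickness = 2.572 × 5.10 cm = 13.12 cm.

13.1 cm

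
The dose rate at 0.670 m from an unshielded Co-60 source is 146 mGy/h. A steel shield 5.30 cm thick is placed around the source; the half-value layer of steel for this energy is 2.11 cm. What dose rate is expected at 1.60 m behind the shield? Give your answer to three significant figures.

Distance alone: (0.670/1.60)² = 0.1754, so 146 × 0.1754 = 25.61 mGy/h.
Shield: 5.30/2.11 = 2.512 half-value layers → attenuation 2^(−2.512) = 0.1753.
Combined: 25.61 × 0.1753 = 4.489 mGy/h.

4.49 mGy/h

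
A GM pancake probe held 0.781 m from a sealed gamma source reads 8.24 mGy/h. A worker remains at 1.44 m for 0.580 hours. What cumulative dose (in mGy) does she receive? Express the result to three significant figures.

By the inverse-square law, rate at 1.44 m:
(0.781/1.44)² = 0.2942, so 8.24 × 0.2942 = 2.424 mGy/h.
Dose = rate × time = 2.424 mGy/h × 0.5800 h = 1.406 mGy.

1.41 mGy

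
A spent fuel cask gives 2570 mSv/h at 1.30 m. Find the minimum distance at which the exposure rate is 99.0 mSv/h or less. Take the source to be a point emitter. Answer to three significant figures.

Applying the 1/r² law, d₂ = d₁·√(I₁/I₂).
I₁/I₂ = 2570/99.0 = 25.96, so d₂ = 1.30 × √25.96 = 6.624 m.

6.62 m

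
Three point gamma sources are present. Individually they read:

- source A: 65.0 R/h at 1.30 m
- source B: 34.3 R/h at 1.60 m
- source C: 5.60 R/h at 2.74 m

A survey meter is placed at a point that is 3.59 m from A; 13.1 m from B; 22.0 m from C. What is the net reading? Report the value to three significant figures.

9.12 R/h

Each source contributes Iᵢ·(dᵢ/rᵢ)²; contributions add.
A: 65.0 × (1.30/3.59)² = 8.523 R/h
B: 34.3 × (1.60/13.1)² = 0.5117 R/h
C: 5.60 × (2.74/22.0)² = 0.08686 R/h
Total = 8.523 + 0.5117 + 0.08686 = 9.122 R/h.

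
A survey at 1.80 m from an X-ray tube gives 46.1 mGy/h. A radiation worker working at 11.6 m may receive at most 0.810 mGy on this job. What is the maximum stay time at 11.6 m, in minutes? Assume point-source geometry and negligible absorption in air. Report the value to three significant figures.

43.8 min

Intensity scales as (d₁/d₂)², so rate at 11.6 m:
46.1 × (1.80/11.6)² = 46.1 × 0.02408 = 1.110 mGy/h.
Stay time = 0.810 mGy ÷ 1.110 mGy/h = 0.7297 h = 43.78 min.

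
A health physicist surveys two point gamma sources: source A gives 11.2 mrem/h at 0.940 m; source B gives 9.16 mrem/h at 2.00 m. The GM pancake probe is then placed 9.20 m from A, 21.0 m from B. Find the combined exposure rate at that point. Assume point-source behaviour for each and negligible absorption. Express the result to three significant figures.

0.200 mrem/h

Each source contributes Iᵢ·(dᵢ/rᵢ)²; contributions add.
A: 11.2 × (0.940/9.20)² = 0.1169 mrem/h
B: 9.16 × (2.00/21.0)² = 0.08308 mrem/h
Total = 0.1169 + 0.08308 = 0.2000 mrem/h.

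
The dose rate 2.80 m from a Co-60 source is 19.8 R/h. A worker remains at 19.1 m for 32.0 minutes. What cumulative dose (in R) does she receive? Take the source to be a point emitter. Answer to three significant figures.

0.227 R

Intensity scales as (d₁/d₂)², so rate at 19.1 m:
(2.80/19.1)² = 0.02149, so 19.8 × 0.02149 = 0.4255 R/h.
Dose = rate × time = 0.4255 R/h × 0.5333 h = 0.2269 R.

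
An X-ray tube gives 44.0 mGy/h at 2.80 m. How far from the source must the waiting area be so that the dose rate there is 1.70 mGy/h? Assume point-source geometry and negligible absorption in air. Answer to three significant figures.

14.2 m

By the inverse-square law, d₂ = d₁·√(I₁/I₂).
I₁/I₂ = 44.0/1.70 = 25.88, so d₂ = 2.80 × √25.88 = 14.24 m.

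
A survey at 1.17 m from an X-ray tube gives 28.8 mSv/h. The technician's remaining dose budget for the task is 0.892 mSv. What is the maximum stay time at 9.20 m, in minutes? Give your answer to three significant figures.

115 min

Intensity scales as (d₁/d₂)², so rate at 9.20 m:
28.8 × (1.17/9.20)² = 28.8 × 0.01617 = 0.4657 mSv/h.
Stay time = 0.892 mSv ÷ 0.4657 mSv/h = 1.915 h = 114.9 min.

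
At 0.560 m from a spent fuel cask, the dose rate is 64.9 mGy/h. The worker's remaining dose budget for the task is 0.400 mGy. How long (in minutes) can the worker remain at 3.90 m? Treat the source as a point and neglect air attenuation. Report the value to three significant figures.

17.9 min

Intensity scales as (d₁/d₂)², so rate at 3.90 m:
64.9 × (0.560/3.90)² = 64.9 × 0.02062 = 1.338 mGy/h.
Stay time = 0.400 mGy ÷ 1.338 mGy/h = 0.2990 h = 17.94 min.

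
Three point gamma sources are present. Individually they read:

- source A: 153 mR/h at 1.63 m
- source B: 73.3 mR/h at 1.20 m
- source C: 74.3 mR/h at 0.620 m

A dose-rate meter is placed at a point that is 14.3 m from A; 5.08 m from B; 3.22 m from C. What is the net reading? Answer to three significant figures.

Each source contributes Iᵢ·(dᵢ/rᵢ)²; contributions add.
A: 153 × (1.63/14.3)² = 1.988 mR/h
B: 73.3 × (1.20/5.08)² = 4.090 mR/h
C: 74.3 × (0.620/3.22)² = 2.755 mR/h
Total = 1.988 + 4.090 + 2.755 = 8.833 mR/h.

8.83 mR/h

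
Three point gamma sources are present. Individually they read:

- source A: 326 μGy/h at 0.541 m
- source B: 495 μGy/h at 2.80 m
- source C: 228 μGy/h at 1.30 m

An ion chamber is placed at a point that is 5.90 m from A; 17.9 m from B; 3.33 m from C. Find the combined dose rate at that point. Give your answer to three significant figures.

49.6 μGy/h

By superposition, sum each source's inverse-square contribution:
A: 326 × (0.541/5.90)² = 2.741 μGy/h
B: 495 × (2.80/17.9)² = 12.11 μGy/h
C: 228 × (1.30/3.33)² = 34.75 μGy/h
Total = 2.741 + 12.11 + 34.75 = 49.60 μGy/h.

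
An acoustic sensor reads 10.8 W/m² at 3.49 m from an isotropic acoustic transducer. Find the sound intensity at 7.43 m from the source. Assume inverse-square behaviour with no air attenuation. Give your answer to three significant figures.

Using I₁d₁² = I₂d₂², the rate at 7.43 m is
10.8 × (3.49/7.43)² = 10.8 × 0.2206 = 2.382 W/m².

2.38 W/m²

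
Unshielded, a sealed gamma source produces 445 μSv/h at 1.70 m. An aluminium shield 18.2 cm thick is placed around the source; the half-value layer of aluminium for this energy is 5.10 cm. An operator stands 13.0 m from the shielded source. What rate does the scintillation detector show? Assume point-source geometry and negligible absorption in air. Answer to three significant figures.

Distance alone: 445 × (1.70/13.0)² = 445 × 0.01710 = 7.610 μSv/h.
Shield: 18.2/5.10 = 3.569 half-value layers → attenuation 2^(−3.569) = 0.08426.
Combined: 7.610 × 0.08426 = 0.6412 μSv/h.

0.641 μSv/h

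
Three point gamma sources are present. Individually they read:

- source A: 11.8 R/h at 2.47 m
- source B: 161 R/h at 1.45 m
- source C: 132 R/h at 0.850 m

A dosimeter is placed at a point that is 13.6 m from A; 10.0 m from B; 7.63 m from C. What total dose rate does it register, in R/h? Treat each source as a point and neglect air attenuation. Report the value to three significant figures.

5.41 R/h

By superposition, sum each source's inverse-square contribution:
A: 11.8 × (2.47/13.6)² = 0.3892 R/h
B: 161 × (1.45/10.0)² = 3.385 R/h
C: 132 × (0.850/7.63)² = 1.638 R/h
Total = 0.3892 + 3.385 + 1.638 = 5.412 R/h.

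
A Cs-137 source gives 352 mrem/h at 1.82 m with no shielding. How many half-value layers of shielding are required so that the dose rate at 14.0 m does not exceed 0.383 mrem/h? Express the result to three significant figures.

At 14.0 m, distance alone gives (1.82/14.0)² = 0.01690, so 352 × 0.01690 = 5.949 mrem/h.
Further attenuation needed: 5.949/0.383 = 15.53.
n = log₂(15.53) = 3.957 half-value layers.

3.96 half-value layers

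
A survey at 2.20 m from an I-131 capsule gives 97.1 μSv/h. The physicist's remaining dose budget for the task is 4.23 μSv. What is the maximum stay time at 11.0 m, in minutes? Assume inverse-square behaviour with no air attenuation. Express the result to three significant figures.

Using I₁d₁² = I₂d₂², rate at 11.0 m:
97.1 × (2.20/11.0)² = 97.1 × 0.04000 = 3.884 μSv/h.
Stay time = 4.23 μSv ÷ 3.884 μSv/h = 1.089 h = 65.34 min.

65.3 min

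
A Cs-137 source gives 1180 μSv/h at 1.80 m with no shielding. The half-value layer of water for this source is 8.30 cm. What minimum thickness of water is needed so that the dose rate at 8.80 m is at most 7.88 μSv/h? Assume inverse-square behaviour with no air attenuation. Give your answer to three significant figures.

22.0 cm

At 8.80 m, distance alone gives (1.80/8.80)² = 0.04184, so 1180 × 0.04184 = 49.37 μSv/h.
Further attenuation needed: 49.37/7.88 = 6.265.
n = log₂(6.265) = 2.647 half-value layers.
Thickness = 2.647 × 8.30 cm = 21.97 cm.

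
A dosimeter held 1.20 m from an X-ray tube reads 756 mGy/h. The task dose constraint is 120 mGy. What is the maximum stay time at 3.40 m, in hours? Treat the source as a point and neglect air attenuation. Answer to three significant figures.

By the inverse-square law, rate at 3.40 m:
756 × (1.20/3.40)² = 756 × 0.1246 = 94.20 mGy/h.
Stay time = 120 mGy ÷ 94.20 mGy/h = 1.274 h.

1.27 h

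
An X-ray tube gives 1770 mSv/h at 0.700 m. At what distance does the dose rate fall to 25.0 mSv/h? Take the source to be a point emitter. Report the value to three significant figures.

By the inverse-square law, d₂ = d₁·√(I₁/I₂).
I₁/I₂ = 1770/25.0 = 70.80, so d₂ = 0.700 × √70.80 = 5.890 m.

5.89 m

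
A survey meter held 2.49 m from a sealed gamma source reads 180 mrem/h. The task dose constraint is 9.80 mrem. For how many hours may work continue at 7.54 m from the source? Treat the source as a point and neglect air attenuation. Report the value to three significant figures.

By the inverse-square law, rate at 7.54 m:
(2.49/7.54)² = 0.1091, so 180 × 0.1091 = 19.64 mrem/h.
Stay time = 9.80 mrem ÷ 19.64 mrem/h = 0.4990 h.

0.499 h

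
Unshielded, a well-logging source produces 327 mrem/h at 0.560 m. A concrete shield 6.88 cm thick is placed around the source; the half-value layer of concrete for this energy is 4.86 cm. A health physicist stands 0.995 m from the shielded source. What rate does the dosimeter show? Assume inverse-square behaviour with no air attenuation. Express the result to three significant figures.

Distance alone: (0.560/0.995)² = 0.3168, so 327 × 0.3168 = 103.6 mrem/h.
Shield: 6.88/4.86 = 1.416 half-value layers → attenuation 2^(−1.416) = 0.3747.
Combined: 103.6 × 0.3747 = 38.82 mrem/h.

38.8 mrem/h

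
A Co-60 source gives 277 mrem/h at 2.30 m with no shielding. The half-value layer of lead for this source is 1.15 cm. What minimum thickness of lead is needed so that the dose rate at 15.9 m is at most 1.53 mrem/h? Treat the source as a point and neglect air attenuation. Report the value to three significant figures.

2.21 cm

At 15.9 m, distance alone gives (2.30/15.9)² = 0.02092, so 277 × 0.02092 = 5.795 mrem/h.
Further attenuation needed: 5.795/1.53 = 3.788.
n = log₂(3.788) = 1.921 half-value layers.
Thickness = 1.921 × 1.15 cm = 2.209 cm.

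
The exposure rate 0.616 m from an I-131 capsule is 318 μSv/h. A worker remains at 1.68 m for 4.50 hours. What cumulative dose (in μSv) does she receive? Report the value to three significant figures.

192 μSv

Since intensity falls as 1/r², rate at 1.68 m:
(0.616/1.68)² = 0.1344, so 318 × 0.1344 = 42.74 μSv/h.
Dose = rate × time = 42.74 μSv/h × 4.500 h = 192.3 μSv.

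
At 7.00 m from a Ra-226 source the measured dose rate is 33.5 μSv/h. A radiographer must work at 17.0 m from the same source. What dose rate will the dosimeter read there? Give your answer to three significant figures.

5.68 μSv/h

Using I₁d₁² = I₂d₂², scaling from 7.00 m to 17.0 m:
(7.00/17.0)² = 0.1696, so 33.5 × 0.1696 = 5.682 μSv/h.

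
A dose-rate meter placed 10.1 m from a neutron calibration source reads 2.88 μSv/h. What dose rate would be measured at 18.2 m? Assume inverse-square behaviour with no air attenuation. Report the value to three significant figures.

0.887 μSv/h

Applying the 1/r² law, scaling from 10.1 m to 18.2 m:
2.88 × (10.1/18.2)² = 2.88 × 0.3080 = 0.8870 μSv/h.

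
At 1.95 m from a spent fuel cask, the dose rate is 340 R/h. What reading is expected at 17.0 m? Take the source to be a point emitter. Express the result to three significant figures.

Intensity scales as (d₁/d₂)², so the rate at 17.0 m is
(1.95/17.0)² = 0.01316, so 340 × 0.01316 = 4.474 R/h.

4.47 R/h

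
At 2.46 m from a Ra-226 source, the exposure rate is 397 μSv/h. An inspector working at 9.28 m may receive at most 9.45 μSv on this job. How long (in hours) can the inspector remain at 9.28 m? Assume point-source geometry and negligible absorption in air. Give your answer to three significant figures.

By the inverse-square law, rate at 9.28 m:
397 × (2.46/9.28)² = 397 × 0.07027 = 27.90 μSv/h.
Stay time = 9.45 μSv ÷ 27.90 μSv/h = 0.3387 h.

0.339 h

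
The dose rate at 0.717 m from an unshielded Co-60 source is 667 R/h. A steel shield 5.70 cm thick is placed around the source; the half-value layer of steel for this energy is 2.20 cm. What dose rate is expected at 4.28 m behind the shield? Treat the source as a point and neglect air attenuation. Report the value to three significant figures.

Distance alone: (0.717/4.28)² = 0.02806, so 667 × 0.02806 = 18.72 R/h.
Shield: 5.70/2.20 = 2.591 half-value layers → attenuation 2^(−2.591) = 0.1660.
Combined: 18.72 × 0.1660 = 3.108 R/h.

3.11 R/h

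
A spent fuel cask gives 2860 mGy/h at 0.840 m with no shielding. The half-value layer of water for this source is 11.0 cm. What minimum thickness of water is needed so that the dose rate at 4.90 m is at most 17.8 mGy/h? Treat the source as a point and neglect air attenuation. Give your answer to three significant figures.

24.6 cm

At 4.90 m, distance alone gives 2860 × (0.840/4.90)² = 2860 × 0.02939 = 84.06 mGy/h.
Further attenuation needed: 84.06/17.8 = 4.722.
n = log₂(4.722) = 2.239 half-value layers.
Thickness = 2.239 × 11.0 cm = 24.63 cm.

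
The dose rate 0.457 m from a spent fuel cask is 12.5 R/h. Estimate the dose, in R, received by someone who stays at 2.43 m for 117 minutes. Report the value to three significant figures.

Since intensity falls as 1/r², rate at 2.43 m:
(0.457/2.43)² = 0.03537, so 12.5 × 0.03537 = 0.4421 R/h.
Dose = rate × time = 0.4421 R/h × 1.950 h = 0.8621 R.

0.862 R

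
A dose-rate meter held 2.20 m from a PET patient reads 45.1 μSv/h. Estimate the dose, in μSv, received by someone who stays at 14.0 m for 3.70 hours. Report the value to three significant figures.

4.12 μSv

By the inverse-square law, rate at 14.0 m:
(2.20/14.0)² = 0.02469, so 45.1 × 0.02469 = 1.114 μSv/h.
Dose = rate × time = 1.114 μSv/h × 3.700 h = 4.122 μSv.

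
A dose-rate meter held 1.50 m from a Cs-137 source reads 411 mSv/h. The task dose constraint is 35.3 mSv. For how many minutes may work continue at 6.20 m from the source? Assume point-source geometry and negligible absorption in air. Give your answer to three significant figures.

88.0 min

Intensity scales as (d₁/d₂)², so rate at 6.20 m:
411 × (1.50/6.20)² = 411 × 0.05853 = 24.06 mSv/h.
Stay time = 35.3 mSv ÷ 24.06 mSv/h = 1.467 h = 88.02 min.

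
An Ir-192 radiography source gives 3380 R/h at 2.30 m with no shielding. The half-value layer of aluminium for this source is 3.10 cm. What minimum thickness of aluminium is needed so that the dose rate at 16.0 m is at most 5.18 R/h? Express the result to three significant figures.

At 16.0 m, distance alone gives (2.30/16.0)² = 0.02066, so 3380 × 0.02066 = 69.83 R/h.
Further attenuation needed: 69.83/5.18 = 13.48.
n = log₂(13.48) = 3.753 half-value layers.
Thickness = 3.753 × 3.10 cm = 11.63 cm.

11.6 cm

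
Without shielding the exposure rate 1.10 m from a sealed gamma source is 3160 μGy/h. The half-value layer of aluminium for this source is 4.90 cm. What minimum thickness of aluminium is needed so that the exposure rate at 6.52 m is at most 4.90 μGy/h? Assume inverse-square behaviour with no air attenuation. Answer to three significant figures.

20.6 cm

At 6.52 m, distance alone gives (1.10/6.52)² = 0.02846, so 3160 × 0.02846 = 89.93 μGy/h.
Further attenuation needed: 89.93/4.90 = 18.35.
n = log₂(18.35) = 4.198 half-value layers.
Thickness = 4.198 × 4.90 cm = 20.57 cm.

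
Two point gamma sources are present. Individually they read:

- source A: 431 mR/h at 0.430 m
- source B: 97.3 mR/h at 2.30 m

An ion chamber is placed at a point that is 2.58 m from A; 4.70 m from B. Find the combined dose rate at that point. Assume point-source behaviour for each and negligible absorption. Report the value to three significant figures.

35.3 mR/h

Each source contributes Iᵢ·(dᵢ/rᵢ)²; contributions add.
A: 431 × (0.430/2.58)² = 11.97 mR/h
B: 97.3 × (2.30/4.70)² = 23.30 mR/h
Total = 11.97 + 23.30 = 35.27 mR/h.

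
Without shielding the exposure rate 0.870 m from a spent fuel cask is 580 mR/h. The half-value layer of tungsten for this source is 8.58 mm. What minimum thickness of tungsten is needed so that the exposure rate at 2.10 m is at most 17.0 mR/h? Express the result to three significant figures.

21.9 mm

At 2.10 m, distance alone gives (0.870/2.10)² = 0.1716, so 580 × 0.1716 = 99.53 mR/h.
Further attenuation needed: 99.53/17.0 = 5.855.
n = log₂(5.855) = 2.550 half-value layers.
Thickness = 2.550 × 8.58 mm = 21.88 mm.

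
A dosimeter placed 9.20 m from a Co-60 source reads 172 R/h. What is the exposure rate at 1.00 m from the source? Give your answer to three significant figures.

14600 R/h

Applying the 1/r² law, scaling from 9.20 m to 1.00 m:
172 × (9.20/1.00)² = 172 × 84.64 = 14560 R/h.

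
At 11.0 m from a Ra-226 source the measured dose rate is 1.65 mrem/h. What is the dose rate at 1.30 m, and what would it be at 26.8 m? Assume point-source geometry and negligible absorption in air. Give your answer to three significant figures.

118 mrem/h; 0.278 mrem/h

By the inverse-square law,
At 1.30 m: 1.65 × (11.0/1.30)² = 1.65 × 71.60 = 118.1 mrem/h
At 26.8 m: (1.30/26.8)² = 0.002353, so 118.1 × 0.002353 = 0.2779 mrem/h.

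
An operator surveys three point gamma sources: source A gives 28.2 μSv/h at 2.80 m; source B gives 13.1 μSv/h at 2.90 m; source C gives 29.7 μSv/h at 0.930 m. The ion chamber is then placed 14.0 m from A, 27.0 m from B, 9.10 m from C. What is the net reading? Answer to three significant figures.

1.59 μSv/h

By superposition, sum each source's inverse-square contribution:
A: 28.2 × (2.80/14.0)² = 1.128 μSv/h
B: 13.1 × (2.90/27.0)² = 0.1511 μSv/h
C: 29.7 × (0.930/9.10)² = 0.3102 μSv/h
Total = 1.128 + 0.1511 + 0.3102 = 1.589 μSv/h.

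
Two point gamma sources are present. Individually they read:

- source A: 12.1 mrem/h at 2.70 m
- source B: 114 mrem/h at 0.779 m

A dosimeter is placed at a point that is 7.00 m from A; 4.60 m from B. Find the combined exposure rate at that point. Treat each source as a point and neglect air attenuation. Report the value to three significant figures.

5.07 mrem/h

By superposition, sum each source's inverse-square contribution:
A: 12.1 × (2.70/7.00)² = 1.800 mrem/h
B: 114 × (0.779/4.60)² = 3.269 mrem/h
Total = 1.800 + 3.269 = 5.069 mrem/h.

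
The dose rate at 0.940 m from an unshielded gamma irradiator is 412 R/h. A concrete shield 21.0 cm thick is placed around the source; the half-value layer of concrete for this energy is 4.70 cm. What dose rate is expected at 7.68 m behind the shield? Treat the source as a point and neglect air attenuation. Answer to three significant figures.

0.279 R/h

Distance alone: 412 × (0.940/7.68)² = 412 × 0.01498 = 6.172 R/h.
Shield: 21.0/4.70 = 4.468 half-value layers → attenuation 2^(−4.468) = 0.04519.
Combined: 6.172 × 0.04519 = 0.2789 R/h.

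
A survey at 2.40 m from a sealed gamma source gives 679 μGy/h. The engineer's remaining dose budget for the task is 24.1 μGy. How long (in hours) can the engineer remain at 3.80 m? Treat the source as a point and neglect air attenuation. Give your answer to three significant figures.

0.0890 h

Using I₁d₁² = I₂d₂², rate at 3.80 m:
679 × (2.40/3.80)² = 679 × 0.3989 = 270.9 μGy/h.
Stay time = 24.1 μGy ÷ 270.9 μGy/h = 0.08896 h.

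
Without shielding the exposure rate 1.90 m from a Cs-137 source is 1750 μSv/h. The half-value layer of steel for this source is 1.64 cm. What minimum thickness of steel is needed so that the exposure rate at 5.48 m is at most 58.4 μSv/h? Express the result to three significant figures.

At 5.48 m, distance alone gives 1750 × (1.90/5.48)² = 1750 × 0.1202 = 210.3 μSv/h.
Further attenuation needed: 210.3/58.4 = 3.601.
n = log₂(3.601) = 1.848 half-value layers.
Thickness = 1.848 × 1.64 cm = 3.031 cm.

3.03 cm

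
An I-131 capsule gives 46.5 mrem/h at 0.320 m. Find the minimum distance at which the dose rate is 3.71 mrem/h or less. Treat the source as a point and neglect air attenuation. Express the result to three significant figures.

1.13 m

Applying the 1/r² law, d₂ = d₁·√(I₁/I₂).
I₁/I₂ = 46.5/3.71 = 12.53, so d₂ = 0.320 × √12.53 = 1.133 m.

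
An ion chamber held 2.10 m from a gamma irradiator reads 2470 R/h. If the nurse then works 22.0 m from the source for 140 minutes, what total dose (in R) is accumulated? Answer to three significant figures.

Applying the 1/r² law, rate at 22.0 m:
2470 × (2.10/22.0)² = 2470 × 0.009112 = 22.51 R/h.
Dose = rate × time = 22.51 R/h × 2.333 h = 52.52 R.

52.5 R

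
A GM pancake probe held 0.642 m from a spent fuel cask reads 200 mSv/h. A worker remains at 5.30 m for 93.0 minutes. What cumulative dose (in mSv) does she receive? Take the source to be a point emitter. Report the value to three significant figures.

4.55 mSv

Applying the 1/r² law, rate at 5.30 m:
200 × (0.642/5.30)² = 200 × 0.01467 = 2.934 mSv/h.
Dose = rate × time = 2.934 mSv/h × 1.550 h = 4.548 mSv.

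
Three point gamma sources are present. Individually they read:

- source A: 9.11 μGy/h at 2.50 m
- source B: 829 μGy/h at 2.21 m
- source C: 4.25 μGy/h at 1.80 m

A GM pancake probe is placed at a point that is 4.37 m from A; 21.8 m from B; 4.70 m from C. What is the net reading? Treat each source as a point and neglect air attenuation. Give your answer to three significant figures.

By superposition, sum each source's inverse-square contribution:
A: 9.11 × (2.50/4.37)² = 2.982 μGy/h
B: 829 × (2.21/21.8)² = 8.520 μGy/h
C: 4.25 × (1.80/4.70)² = 0.6234 μGy/h
Total = 2.982 + 8.520 + 0.6234 = 12.13 μGy/h.

12.1 μGy/h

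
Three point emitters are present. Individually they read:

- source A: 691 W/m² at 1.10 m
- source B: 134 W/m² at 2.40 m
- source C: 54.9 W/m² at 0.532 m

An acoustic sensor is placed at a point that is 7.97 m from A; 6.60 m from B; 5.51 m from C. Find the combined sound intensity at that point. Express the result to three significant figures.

31.4 W/m²

Each source contributes Iᵢ·(dᵢ/rᵢ)²; contributions add.
A: 691 × (1.10/7.97)² = 13.16 W/m²
B: 134 × (2.40/6.60)² = 17.72 W/m²
C: 54.9 × (0.532/5.51)² = 0.5118 W/m²
Total = 13.16 + 17.72 + 0.5118 = 31.39 W/m².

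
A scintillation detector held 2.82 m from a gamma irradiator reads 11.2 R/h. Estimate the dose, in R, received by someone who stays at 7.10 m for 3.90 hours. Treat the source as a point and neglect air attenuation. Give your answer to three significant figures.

Applying the 1/r² law, rate at 7.10 m:
11.2 × (2.82/7.10)² = 11.2 × 0.1578 = 1.767 R/h.
Dose = rate × time = 1.767 R/h × 3.900 h = 6.891 R.

6.89 R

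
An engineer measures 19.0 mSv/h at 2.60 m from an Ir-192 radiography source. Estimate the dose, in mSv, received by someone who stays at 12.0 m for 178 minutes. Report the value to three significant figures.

2.65 mSv

Since intensity falls as 1/r², rate at 12.0 m:
(2.60/12.0)² = 0.04694, so 19.0 × 0.04694 = 0.8919 mSv/h.
Dose = rate × time = 0.8919 mSv/h × 2.967 h = 2.646 mSv.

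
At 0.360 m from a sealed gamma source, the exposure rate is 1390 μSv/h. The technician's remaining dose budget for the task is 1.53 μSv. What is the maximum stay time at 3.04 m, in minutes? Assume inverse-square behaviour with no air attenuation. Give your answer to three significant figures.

4.71 min

Since intensity falls as 1/r², rate at 3.04 m:
1390 × (0.360/3.04)² = 1390 × 0.01402 = 19.49 μSv/h.
Stay time = 1.53 μSv ÷ 19.49 μSv/h = 0.07850 h = 4.710 min.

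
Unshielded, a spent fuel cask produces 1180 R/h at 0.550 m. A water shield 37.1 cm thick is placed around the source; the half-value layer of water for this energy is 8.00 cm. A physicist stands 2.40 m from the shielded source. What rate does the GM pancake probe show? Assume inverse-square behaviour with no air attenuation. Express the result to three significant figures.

Distance alone: 1180 × (0.550/2.40)² = 1180 × 0.05252 = 61.97 R/h.
Shield: 37.1/8.00 = 4.638 half-value layers → attenuation 2^(−4.638) = 0.04016.
Combined: 61.97 × 0.04016 = 2.489 R/h.

2.49 R/h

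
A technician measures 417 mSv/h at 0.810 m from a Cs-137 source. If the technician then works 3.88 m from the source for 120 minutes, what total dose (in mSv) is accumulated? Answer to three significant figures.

36.3 mSv

Using I₁d₁² = I₂d₂², rate at 3.88 m:
(0.810/3.88)² = 0.04358, so 417 × 0.04358 = 18.17 mSv/h.
Dose = rate × time = 18.17 mSv/h × 2.000 h = 36.34 mSv.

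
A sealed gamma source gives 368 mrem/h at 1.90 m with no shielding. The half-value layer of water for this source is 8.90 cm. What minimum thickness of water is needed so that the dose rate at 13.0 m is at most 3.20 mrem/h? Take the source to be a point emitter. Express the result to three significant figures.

At 13.0 m, distance alone gives (1.90/13.0)² = 0.02136, so 368 × 0.02136 = 7.860 mrem/h.
Further attenuation needed: 7.860/3.20 = 2.456.
n = log₂(2.456) = 1.296 half-value layers.
Thickness = 1.296 × 8.90 cm = 11.53 cm.

11.5 cm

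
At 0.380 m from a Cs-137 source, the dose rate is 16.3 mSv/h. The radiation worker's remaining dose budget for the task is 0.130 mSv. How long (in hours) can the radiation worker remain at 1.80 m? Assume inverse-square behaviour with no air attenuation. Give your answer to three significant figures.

0.179 h

Applying the 1/r² law, rate at 1.80 m:
(0.380/1.80)² = 0.04457, so 16.3 × 0.04457 = 0.7265 mSv/h.
Stay time = 0.130 mSv ÷ 0.7265 mSv/h = 0.1789 h.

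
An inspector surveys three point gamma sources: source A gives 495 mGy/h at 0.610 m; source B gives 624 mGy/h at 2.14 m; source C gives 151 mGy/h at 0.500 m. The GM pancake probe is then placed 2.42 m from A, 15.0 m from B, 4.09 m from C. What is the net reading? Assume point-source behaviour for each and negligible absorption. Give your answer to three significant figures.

46.4 mGy/h

Each source contributes Iᵢ·(dᵢ/rᵢ)²; contributions add.
A: 495 × (0.610/2.42)² = 31.45 mGy/h
B: 624 × (2.14/15.0)² = 12.70 mGy/h
C: 151 × (0.500/4.09)² = 2.257 mGy/h
Total = 31.45 + 12.70 + 2.257 = 46.41 mGy/h.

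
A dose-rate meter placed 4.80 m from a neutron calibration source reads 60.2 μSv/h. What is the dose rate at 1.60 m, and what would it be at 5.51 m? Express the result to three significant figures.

Using I₁d₁² = I₂d₂²,
At 1.60 m: 60.2 × (4.80/1.60)² = 60.2 × 9.000 = 541.8 μSv/h
At 5.51 m: (1.60/5.51)² = 0.08432, so 541.8 × 0.08432 = 45.68 μSv/h.

542 μSv/h; 45.7 μSv/h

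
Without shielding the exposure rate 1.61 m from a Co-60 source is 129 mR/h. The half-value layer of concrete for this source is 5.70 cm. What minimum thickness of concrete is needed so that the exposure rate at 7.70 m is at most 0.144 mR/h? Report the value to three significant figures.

At 7.70 m, distance alone gives 129 × (1.61/7.70)² = 129 × 0.04372 = 5.640 mR/h.
Further attenuation needed: 5.640/0.144 = 39.17.
n = log₂(39.17) = 5.292 half-value layers.
Thickness = 5.292 × 5.70 cm = 30.16 cm.

30.2 cm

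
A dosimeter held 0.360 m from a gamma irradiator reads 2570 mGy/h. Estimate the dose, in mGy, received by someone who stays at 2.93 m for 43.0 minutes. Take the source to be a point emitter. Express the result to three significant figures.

27.8 mGy

Intensity scales as (d₁/d₂)², so rate at 2.93 m:
(0.360/2.93)² = 0.01510, so 2570 × 0.01510 = 38.81 mGy/h.
Dose = rate × time = 38.81 mGy/h × 0.7167 h = 27.82 mGy.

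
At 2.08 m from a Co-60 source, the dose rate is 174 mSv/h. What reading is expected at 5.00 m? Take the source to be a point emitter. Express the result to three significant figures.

Using I₁d₁² = I₂d₂², the rate at 5.00 m is
(2.08/5.00)² = 0.1731, so 174 × 0.1731 = 30.12 mSv/h.

30.1 mSv/h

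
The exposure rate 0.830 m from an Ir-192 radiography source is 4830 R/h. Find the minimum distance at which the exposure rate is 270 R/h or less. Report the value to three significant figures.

3.51 m

By the inverse-square law, d₂ = d₁·√(I₁/I₂).
I₁/I₂ = 4830/270 = 17.89, so d₂ = 0.830 × √17.89 = 3.511 m.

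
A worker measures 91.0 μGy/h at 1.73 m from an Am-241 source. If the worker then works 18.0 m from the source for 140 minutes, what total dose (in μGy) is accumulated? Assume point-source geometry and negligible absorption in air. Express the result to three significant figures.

1.96 μGy

Using I₁d₁² = I₂d₂², rate at 18.0 m:
91.0 × (1.73/18.0)² = 91.0 × 0.009237 = 0.8406 μGy/h.
Dose = rate × time = 0.8406 μGy/h × 2.333 h = 1.961 μGy.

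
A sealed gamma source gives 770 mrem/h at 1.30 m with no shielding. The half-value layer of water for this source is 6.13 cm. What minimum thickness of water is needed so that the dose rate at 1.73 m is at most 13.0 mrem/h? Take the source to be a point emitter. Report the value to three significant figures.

31.0 cm

At 1.73 m, distance alone gives (1.30/1.73)² = 0.5647, so 770 × 0.5647 = 434.8 mrem/h.
Further attenuation needed: 434.8/13.0 = 33.45.
n = log₂(33.45) = 5.064 half-value layers.
Thickness = 5.064 × 6.13 cm = 31.04 cm.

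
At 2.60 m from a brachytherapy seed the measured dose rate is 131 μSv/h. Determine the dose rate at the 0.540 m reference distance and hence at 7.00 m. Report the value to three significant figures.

By the inverse-square law,
At 0.540 m: (2.60/0.540)² = 23.18, so 131 × 23.18 = 3037 μSv/h
At 7.00 m: 3037 × (0.540/7.00)² = 3037 × 0.005951 = 18.07 μSv/h.

3040 μSv/h; 18.1 μSv/h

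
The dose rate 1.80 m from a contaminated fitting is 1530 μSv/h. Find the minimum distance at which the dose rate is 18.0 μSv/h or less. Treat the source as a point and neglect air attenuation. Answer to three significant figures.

Using I₁d₁² = I₂d₂², d₂ = d₁·√(I₁/I₂).
I₁/I₂ = 1530/18.0 = 85.00, so d₂ = 1.80 × √85.00 = 16.60 m.

16.6 m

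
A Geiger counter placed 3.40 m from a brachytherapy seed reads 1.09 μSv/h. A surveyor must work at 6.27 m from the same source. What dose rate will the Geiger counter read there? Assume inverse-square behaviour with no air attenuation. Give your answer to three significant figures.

0.321 μSv/h

By the inverse-square law, scaling from 3.40 m to 6.27 m:
1.09 × (3.40/6.27)² = 1.09 × 0.2941 = 0.3206 μSv/h.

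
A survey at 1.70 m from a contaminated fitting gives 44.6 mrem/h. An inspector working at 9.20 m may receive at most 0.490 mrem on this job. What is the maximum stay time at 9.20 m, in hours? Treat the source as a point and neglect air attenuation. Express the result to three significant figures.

0.322 h

By the inverse-square law, rate at 9.20 m:
(1.70/9.20)² = 0.03414, so 44.6 × 0.03414 = 1.523 mrem/h.
Stay time = 0.490 mrem ÷ 1.523 mrem/h = 0.3217 h.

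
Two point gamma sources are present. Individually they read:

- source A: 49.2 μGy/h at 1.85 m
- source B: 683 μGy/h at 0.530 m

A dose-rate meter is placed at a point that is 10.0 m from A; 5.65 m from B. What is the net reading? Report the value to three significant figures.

7.69 μGy/h

By superposition, sum each source's inverse-square contribution:
A: 49.2 × (1.85/10.0)² = 1.684 μGy/h
B: 683 × (0.530/5.65)² = 6.010 μGy/h
Total = 1.684 + 6.010 = 7.694 μGy/h.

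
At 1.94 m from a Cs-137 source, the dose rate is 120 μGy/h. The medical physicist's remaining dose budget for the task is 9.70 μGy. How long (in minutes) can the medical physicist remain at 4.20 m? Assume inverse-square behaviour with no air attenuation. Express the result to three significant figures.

22.7 min

Using I₁d₁² = I₂d₂², rate at 4.20 m:
(1.94/4.20)² = 0.2134, so 120 × 0.2134 = 25.61 μGy/h.
Stay time = 9.70 μGy ÷ 25.61 μGy/h = 0.3788 h = 22.73 min.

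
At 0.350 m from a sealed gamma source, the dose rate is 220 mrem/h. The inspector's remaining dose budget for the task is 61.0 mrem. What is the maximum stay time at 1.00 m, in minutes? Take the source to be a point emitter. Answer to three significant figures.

136 min

Intensity scales as (d₁/d₂)², so rate at 1.00 m:
(0.350/1.00)² = 0.1225, so 220 × 0.1225 = 26.95 mrem/h.
Stay time = 61.0 mrem ÷ 26.95 mrem/h = 2.263 h = 135.8 min.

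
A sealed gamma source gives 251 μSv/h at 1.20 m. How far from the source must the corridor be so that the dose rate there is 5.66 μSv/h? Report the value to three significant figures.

Using I₁d₁² = I₂d₂², d₂ = d₁·√(I₁/I₂).
I₁/I₂ = 251/5.66 = 44.35, so d₂ = 1.20 × √44.35 = 7.991 m.

7.99 m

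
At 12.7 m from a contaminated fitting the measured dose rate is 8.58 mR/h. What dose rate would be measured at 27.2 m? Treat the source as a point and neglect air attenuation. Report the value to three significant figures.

By the inverse-square law, scaling from 12.7 m to 27.2 m:
8.58 × (12.7/27.2)² = 8.58 × 0.2180 = 1.870 mR/h.

1.87 mR/h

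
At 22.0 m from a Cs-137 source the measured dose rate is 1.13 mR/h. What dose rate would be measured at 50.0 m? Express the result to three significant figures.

Using I₁d₁² = I₂d₂², scaling from 22.0 m to 50.0 m:
1.13 × (22.0/50.0)² = 1.13 × 0.1936 = 0.2188 mR/h.

0.219 mR/h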